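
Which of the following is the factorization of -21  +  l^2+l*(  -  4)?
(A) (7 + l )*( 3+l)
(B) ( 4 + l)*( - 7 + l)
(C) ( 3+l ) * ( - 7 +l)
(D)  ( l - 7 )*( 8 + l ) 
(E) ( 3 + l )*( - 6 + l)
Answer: C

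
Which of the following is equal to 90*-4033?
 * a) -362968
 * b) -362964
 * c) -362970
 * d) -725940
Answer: c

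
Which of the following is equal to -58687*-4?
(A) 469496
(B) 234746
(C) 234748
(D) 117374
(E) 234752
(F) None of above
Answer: C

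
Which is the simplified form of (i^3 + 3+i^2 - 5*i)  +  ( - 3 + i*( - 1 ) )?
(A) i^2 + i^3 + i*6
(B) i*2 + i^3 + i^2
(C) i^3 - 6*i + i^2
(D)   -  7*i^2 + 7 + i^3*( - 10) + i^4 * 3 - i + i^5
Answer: C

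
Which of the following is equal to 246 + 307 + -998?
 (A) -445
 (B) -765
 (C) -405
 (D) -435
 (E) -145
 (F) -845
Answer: A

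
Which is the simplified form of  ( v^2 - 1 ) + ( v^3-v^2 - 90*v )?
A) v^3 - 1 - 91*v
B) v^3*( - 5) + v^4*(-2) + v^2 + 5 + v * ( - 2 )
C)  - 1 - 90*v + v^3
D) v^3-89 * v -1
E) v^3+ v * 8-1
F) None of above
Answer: C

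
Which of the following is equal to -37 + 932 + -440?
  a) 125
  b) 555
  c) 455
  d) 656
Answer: c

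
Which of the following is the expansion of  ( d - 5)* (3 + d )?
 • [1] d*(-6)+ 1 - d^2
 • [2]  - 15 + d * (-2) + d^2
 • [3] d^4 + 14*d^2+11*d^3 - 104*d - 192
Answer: 2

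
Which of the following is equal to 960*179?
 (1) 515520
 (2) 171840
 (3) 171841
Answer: 2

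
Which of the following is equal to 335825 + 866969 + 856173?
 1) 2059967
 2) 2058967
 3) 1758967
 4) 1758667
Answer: 2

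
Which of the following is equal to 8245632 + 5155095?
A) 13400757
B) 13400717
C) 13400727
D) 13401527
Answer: C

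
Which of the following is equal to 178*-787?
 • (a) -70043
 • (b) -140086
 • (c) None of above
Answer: b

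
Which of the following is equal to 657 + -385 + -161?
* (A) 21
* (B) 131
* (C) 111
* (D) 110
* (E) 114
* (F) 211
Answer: C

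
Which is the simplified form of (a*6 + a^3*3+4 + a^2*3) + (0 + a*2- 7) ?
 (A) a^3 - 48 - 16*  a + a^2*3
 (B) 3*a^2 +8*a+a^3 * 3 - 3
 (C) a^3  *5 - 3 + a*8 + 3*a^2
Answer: B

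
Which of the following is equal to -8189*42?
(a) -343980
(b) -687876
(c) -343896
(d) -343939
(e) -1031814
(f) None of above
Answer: f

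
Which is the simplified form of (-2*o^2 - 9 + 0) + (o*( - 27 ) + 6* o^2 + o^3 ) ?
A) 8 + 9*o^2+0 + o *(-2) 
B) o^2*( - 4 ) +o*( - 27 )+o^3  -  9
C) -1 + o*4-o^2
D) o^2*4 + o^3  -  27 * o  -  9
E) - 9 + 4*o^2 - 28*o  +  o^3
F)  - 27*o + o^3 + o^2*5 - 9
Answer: D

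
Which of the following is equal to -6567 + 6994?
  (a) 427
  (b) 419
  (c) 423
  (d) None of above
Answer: a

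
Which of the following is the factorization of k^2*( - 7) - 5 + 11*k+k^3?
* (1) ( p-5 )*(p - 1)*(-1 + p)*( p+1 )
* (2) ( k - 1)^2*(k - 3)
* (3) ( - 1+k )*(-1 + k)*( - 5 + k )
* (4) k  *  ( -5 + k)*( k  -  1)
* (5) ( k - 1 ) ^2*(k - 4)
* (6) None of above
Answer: 3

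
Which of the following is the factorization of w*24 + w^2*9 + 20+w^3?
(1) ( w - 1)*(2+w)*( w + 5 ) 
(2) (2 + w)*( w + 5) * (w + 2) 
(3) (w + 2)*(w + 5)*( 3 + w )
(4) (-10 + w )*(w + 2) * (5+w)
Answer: 2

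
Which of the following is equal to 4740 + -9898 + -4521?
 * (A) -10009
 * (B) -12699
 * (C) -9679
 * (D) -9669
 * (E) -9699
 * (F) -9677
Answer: C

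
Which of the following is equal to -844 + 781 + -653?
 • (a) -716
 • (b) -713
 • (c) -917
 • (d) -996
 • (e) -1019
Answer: a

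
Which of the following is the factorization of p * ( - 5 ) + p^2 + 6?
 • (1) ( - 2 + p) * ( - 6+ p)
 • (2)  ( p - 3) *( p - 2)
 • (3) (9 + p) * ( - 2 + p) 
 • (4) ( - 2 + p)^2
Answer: 2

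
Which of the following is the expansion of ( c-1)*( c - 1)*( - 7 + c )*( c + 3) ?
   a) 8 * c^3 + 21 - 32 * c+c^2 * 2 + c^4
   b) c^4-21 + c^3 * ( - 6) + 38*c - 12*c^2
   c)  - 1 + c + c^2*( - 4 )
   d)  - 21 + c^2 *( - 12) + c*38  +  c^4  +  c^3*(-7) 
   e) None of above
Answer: b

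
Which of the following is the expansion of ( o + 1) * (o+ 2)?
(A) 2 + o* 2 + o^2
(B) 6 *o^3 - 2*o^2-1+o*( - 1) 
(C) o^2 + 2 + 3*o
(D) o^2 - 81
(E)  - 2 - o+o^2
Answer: C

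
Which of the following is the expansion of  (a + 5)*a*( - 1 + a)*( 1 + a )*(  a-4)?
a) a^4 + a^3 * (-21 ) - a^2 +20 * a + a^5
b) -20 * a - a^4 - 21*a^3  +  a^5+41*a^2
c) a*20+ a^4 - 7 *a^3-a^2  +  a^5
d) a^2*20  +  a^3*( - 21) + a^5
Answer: a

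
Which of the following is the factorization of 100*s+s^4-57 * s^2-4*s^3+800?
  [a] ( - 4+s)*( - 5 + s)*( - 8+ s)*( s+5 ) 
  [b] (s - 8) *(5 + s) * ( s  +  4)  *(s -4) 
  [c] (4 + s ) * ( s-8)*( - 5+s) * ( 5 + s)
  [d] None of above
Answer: c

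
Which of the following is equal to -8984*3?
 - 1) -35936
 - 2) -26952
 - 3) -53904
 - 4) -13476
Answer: 2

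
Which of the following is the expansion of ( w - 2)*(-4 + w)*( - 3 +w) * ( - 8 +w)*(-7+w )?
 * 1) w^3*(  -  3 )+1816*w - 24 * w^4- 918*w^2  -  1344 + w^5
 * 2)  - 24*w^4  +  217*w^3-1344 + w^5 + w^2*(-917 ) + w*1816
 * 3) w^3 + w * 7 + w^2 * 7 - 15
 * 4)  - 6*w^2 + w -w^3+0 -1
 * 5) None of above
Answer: 5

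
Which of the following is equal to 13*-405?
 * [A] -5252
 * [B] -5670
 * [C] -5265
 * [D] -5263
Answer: C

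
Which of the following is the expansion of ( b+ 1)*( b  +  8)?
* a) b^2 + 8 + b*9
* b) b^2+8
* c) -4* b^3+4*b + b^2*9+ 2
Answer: a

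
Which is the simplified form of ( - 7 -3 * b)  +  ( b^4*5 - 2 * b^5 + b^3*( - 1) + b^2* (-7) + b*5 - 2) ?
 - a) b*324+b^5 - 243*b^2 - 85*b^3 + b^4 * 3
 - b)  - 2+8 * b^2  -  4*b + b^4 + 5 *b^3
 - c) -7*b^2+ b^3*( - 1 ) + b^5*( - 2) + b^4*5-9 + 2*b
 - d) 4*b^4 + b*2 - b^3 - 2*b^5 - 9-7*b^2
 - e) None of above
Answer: c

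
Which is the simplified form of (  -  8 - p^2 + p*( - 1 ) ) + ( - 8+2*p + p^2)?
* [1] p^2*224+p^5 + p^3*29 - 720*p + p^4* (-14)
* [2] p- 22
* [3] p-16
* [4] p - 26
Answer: 3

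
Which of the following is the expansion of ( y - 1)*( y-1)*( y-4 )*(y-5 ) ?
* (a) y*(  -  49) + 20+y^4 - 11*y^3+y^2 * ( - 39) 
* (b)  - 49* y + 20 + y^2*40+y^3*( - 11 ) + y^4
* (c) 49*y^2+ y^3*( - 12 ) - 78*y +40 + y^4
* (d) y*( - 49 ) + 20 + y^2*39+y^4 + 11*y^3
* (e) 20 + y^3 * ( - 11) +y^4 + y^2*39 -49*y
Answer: e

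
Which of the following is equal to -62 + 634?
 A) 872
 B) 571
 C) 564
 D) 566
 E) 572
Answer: E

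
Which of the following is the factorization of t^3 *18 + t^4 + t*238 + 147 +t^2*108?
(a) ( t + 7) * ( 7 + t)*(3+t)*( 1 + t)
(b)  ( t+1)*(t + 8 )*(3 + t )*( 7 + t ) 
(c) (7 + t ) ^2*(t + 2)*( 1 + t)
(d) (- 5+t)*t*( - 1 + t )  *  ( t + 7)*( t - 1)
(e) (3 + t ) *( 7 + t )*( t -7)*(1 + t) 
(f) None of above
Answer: a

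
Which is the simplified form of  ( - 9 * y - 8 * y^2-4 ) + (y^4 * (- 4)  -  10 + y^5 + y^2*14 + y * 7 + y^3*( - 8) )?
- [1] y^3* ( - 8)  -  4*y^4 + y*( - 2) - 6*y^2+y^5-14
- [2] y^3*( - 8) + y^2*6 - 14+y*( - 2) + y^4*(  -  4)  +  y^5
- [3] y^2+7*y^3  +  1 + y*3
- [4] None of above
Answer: 2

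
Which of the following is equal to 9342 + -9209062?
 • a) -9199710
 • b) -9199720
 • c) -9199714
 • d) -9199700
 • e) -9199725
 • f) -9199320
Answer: b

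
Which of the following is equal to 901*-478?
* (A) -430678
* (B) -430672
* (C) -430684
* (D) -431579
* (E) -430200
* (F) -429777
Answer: A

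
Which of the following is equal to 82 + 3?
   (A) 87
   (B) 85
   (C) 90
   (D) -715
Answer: B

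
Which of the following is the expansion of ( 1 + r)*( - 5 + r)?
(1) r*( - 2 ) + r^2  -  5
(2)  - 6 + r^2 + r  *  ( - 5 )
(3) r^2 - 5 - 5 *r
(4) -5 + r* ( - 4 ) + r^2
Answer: 4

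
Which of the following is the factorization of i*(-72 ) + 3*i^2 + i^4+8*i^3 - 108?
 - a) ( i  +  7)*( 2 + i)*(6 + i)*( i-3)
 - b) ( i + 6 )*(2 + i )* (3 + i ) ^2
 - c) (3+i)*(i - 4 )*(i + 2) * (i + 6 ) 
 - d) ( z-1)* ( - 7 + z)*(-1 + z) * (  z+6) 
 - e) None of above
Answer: e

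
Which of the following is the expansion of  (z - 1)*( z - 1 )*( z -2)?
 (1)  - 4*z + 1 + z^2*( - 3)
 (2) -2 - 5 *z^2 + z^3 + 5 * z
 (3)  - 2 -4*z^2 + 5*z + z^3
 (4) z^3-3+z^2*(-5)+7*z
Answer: 3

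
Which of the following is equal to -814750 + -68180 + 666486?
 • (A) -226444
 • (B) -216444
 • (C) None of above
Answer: B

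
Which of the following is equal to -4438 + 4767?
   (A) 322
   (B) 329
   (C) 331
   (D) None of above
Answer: B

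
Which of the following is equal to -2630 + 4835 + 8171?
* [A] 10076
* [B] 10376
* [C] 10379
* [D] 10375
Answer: B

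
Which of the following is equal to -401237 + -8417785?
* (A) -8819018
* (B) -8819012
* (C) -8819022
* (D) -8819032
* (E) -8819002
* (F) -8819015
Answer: C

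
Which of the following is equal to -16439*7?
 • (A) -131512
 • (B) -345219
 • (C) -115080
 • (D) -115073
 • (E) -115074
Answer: D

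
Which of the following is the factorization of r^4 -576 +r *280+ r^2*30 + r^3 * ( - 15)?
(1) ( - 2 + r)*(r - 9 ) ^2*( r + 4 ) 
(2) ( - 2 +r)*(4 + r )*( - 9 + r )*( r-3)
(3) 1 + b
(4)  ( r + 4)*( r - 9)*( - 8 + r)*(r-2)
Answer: 4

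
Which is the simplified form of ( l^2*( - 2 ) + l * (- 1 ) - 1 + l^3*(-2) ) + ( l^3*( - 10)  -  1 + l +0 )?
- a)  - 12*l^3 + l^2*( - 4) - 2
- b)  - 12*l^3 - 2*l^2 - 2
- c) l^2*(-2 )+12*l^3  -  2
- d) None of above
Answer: b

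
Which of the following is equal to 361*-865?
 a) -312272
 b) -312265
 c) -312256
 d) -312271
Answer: b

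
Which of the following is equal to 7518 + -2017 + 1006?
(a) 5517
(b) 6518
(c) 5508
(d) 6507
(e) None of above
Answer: d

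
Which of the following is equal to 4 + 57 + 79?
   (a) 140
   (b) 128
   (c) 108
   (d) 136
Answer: a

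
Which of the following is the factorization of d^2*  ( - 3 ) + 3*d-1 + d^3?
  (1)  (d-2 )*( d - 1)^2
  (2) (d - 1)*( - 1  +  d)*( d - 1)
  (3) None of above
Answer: 2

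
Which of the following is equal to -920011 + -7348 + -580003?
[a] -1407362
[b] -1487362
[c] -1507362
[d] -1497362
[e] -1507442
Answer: c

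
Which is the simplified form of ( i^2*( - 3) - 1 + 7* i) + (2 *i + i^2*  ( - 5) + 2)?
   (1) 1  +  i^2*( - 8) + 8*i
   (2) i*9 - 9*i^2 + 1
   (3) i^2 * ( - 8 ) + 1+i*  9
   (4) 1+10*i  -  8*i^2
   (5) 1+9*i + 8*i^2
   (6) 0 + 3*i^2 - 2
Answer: 3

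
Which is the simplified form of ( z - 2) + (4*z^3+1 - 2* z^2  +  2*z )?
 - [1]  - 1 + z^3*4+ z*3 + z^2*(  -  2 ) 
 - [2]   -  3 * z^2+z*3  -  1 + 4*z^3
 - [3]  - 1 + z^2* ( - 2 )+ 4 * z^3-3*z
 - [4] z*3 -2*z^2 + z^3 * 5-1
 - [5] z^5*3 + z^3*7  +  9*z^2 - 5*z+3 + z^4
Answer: 1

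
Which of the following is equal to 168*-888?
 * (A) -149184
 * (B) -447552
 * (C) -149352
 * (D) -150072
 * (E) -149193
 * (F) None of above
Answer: A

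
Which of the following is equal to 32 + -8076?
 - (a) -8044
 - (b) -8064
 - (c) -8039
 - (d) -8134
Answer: a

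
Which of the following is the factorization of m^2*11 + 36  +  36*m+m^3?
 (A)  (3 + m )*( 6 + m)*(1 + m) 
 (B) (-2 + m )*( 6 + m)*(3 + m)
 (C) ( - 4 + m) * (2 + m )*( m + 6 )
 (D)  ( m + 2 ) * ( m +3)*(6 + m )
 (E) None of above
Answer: D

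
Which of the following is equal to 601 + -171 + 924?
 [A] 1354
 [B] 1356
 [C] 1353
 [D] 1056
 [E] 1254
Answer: A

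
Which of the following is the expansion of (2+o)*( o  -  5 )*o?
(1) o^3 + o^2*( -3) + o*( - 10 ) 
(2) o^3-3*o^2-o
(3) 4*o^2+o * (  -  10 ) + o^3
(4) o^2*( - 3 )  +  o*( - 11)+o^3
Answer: 1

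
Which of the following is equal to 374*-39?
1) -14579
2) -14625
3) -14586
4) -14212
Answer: 3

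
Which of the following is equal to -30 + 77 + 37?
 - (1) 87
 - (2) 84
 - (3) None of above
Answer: 2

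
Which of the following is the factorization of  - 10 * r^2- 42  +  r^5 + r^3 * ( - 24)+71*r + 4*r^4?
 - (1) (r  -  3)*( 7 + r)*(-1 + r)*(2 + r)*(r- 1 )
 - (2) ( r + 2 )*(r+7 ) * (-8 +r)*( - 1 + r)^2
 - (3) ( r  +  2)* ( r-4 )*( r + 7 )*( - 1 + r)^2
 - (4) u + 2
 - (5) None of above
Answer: 1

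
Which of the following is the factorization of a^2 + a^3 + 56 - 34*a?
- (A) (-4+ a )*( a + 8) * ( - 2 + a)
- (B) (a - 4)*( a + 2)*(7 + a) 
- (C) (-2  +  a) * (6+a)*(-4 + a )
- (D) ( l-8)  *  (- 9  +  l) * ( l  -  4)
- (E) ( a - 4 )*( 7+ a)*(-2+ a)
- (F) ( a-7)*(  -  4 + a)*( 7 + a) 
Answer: E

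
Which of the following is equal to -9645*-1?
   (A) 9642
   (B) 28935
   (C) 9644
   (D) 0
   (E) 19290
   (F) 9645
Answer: F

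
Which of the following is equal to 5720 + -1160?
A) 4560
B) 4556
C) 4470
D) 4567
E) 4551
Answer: A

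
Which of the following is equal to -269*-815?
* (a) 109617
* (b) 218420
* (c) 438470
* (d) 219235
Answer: d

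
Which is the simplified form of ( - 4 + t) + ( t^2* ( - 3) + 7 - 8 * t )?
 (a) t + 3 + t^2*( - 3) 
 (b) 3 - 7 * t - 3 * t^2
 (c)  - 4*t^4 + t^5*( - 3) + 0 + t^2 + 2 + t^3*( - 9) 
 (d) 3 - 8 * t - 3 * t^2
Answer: b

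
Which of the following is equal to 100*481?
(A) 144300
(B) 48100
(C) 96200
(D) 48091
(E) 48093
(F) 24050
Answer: B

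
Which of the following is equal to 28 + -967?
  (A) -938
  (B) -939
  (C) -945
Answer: B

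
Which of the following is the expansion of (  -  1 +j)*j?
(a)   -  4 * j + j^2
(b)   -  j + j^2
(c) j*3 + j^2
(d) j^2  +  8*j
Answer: b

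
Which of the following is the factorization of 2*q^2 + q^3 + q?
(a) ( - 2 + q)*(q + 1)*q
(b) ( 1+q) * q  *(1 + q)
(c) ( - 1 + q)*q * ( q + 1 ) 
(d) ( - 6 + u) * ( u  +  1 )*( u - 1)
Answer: b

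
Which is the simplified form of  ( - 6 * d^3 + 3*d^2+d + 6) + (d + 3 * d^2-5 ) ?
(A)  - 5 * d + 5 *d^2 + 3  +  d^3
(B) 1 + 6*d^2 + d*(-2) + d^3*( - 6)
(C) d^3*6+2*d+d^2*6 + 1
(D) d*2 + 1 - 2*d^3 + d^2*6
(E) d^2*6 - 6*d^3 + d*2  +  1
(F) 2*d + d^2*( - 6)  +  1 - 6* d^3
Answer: E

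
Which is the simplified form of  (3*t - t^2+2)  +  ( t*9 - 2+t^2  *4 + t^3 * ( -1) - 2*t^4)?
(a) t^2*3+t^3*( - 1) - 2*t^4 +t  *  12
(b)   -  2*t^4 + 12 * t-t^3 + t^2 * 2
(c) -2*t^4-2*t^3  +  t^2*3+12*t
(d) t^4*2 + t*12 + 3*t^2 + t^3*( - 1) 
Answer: a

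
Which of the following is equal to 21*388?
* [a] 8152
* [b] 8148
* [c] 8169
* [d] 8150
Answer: b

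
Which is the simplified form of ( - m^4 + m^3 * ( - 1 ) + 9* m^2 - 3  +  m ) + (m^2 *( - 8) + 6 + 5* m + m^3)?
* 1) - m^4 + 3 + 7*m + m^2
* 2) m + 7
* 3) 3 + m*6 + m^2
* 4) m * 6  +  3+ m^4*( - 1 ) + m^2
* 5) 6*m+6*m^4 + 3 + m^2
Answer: 4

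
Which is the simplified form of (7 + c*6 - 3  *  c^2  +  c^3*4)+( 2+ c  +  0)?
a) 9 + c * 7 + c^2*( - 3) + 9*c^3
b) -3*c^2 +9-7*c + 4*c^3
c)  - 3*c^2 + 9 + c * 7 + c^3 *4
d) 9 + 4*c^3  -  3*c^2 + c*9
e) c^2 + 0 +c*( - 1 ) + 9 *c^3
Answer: c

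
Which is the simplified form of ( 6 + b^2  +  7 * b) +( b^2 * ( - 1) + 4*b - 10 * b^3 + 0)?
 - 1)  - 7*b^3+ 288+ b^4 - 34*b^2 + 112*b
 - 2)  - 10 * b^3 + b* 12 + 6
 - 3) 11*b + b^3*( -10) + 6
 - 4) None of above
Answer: 3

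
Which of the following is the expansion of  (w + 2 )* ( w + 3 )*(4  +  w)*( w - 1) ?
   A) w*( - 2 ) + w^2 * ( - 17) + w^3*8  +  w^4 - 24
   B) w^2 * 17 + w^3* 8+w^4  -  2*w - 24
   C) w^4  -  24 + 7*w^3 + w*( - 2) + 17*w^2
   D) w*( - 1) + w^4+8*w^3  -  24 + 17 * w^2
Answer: B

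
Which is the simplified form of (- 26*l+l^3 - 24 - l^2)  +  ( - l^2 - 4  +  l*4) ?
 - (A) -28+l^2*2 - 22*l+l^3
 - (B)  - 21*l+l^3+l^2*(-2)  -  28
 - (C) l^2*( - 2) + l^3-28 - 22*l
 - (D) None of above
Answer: C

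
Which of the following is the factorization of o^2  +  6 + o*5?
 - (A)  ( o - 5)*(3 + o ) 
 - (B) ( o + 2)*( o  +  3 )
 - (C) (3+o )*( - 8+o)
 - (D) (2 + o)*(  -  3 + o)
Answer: B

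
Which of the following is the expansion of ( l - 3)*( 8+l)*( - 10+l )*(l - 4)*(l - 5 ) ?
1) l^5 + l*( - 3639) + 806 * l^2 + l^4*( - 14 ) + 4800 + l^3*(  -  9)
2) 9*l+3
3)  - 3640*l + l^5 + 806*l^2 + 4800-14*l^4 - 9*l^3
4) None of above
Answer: 3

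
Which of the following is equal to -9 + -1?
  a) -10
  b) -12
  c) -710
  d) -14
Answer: a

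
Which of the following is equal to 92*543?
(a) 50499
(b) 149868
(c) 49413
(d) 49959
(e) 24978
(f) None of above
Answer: f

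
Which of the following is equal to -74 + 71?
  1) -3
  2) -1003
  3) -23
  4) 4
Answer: 1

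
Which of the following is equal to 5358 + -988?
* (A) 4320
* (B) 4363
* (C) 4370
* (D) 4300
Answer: C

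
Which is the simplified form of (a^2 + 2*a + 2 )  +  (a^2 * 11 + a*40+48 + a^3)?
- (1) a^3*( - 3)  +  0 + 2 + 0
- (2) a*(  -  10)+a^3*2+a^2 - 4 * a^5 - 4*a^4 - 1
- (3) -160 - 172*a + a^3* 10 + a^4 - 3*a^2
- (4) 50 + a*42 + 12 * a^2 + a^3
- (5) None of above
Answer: 4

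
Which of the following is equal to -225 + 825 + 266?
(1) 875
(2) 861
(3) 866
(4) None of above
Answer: 3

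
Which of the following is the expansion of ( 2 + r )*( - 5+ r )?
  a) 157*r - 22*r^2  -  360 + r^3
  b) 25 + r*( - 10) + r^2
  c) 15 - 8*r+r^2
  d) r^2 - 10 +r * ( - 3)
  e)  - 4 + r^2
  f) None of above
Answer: d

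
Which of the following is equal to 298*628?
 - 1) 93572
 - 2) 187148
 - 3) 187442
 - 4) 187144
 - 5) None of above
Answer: 4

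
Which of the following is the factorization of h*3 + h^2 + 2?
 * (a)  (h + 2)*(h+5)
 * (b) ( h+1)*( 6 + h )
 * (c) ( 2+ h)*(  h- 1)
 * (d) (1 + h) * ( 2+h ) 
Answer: d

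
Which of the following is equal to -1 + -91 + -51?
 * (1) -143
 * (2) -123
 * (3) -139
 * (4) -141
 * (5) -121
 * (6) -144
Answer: 1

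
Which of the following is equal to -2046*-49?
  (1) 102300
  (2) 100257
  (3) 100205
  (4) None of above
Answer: 4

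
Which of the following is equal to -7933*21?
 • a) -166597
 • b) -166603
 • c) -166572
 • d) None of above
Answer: d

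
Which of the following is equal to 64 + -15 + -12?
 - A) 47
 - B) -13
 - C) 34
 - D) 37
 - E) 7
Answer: D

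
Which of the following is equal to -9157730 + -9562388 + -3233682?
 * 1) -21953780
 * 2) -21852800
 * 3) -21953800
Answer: 3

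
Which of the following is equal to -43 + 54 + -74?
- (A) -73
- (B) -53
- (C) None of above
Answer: C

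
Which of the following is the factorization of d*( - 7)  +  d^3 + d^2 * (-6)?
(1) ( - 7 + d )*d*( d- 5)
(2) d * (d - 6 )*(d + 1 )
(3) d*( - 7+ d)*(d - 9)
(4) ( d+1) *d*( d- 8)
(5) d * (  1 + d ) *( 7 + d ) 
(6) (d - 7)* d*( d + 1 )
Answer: 6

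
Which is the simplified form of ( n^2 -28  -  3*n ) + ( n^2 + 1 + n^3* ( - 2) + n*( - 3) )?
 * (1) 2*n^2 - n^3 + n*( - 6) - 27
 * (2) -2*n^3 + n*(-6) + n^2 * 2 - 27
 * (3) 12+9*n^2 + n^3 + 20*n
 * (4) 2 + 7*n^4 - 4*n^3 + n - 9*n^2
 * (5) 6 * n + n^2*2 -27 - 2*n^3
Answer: 2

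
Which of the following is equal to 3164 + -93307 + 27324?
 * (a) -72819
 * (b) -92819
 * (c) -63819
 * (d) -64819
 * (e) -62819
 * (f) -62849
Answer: e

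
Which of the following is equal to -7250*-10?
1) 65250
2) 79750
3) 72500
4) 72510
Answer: 3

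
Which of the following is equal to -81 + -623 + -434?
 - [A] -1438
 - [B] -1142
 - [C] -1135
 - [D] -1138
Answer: D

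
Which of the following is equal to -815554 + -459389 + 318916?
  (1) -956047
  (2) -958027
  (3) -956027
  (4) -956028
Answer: 3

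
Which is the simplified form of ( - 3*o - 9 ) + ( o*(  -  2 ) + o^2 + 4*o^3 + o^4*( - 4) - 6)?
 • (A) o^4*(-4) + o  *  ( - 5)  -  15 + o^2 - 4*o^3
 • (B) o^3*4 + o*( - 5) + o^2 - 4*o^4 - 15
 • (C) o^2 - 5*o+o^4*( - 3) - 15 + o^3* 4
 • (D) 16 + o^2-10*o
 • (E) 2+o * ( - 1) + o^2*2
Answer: B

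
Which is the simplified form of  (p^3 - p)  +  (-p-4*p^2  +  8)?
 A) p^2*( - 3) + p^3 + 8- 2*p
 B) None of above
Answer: B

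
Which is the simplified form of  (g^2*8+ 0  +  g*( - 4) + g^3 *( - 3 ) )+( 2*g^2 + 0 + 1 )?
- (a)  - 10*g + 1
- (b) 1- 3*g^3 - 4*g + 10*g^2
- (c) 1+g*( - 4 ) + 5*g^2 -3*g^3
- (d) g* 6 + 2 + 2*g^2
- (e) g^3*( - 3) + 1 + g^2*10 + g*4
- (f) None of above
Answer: b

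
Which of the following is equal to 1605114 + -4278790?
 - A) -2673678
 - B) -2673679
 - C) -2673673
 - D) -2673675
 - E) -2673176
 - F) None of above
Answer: F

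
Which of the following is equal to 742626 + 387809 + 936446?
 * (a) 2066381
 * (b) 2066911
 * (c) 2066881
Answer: c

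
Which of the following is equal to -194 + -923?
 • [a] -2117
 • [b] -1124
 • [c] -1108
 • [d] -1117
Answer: d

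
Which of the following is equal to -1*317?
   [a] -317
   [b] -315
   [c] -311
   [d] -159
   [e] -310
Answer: a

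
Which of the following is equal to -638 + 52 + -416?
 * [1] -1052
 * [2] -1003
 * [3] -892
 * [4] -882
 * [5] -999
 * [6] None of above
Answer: 6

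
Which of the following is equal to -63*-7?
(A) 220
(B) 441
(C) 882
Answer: B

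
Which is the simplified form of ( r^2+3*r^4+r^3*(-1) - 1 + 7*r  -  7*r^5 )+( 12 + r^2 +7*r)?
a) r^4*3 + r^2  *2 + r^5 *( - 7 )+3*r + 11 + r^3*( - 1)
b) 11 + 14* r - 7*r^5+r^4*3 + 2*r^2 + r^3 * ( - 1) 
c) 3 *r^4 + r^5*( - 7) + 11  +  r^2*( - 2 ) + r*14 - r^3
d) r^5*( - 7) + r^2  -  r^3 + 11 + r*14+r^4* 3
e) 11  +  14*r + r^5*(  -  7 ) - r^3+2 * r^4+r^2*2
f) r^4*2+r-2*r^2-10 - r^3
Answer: b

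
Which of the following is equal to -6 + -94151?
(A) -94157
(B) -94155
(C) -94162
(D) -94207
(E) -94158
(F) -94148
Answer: A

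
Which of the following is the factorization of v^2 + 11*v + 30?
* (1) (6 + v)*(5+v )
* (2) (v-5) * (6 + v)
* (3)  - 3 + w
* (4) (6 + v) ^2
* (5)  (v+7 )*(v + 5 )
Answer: 1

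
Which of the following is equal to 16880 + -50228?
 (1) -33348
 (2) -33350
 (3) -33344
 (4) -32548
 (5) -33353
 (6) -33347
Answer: 1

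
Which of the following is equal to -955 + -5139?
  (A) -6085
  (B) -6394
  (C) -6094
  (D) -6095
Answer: C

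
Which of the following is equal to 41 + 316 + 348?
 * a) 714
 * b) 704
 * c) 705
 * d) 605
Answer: c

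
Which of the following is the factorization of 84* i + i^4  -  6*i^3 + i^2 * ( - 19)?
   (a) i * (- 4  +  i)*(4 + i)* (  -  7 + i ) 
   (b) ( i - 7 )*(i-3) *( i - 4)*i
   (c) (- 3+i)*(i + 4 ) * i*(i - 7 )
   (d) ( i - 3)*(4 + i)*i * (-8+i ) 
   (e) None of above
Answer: c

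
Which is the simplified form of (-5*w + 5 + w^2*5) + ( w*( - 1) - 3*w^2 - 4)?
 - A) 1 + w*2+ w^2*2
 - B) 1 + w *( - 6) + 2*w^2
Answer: B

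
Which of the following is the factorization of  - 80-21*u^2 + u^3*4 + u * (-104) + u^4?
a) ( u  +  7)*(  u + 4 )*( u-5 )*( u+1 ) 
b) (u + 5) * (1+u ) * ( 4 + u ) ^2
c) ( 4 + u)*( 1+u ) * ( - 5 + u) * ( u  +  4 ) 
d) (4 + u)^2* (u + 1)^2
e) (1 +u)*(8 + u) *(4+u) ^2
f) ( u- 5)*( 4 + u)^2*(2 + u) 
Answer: c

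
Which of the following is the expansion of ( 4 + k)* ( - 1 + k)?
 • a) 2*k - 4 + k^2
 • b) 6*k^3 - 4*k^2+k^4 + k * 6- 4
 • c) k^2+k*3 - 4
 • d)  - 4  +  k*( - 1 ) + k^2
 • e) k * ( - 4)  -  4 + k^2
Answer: c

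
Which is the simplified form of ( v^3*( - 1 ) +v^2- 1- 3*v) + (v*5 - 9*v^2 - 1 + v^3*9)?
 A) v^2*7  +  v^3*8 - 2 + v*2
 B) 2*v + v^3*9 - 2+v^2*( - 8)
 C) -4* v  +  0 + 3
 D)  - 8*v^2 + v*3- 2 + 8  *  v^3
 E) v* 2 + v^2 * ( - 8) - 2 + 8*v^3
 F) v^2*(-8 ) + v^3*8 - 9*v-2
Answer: E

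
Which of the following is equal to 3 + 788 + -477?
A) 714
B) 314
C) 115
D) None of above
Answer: B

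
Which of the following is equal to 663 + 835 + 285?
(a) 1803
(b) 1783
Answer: b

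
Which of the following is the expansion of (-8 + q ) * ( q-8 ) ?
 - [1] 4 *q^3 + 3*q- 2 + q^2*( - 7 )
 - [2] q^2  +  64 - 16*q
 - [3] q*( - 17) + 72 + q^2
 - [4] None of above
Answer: 2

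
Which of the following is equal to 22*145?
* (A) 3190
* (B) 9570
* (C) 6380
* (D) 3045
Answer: A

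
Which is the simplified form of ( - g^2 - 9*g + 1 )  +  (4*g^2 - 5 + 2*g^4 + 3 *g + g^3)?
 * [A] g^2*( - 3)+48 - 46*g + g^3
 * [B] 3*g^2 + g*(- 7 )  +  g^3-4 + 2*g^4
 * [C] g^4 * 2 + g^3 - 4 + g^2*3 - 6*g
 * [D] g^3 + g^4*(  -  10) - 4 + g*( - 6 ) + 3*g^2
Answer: C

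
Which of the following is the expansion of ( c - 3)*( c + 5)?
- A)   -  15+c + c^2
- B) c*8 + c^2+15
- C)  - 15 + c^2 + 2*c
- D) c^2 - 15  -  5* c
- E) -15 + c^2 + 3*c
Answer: C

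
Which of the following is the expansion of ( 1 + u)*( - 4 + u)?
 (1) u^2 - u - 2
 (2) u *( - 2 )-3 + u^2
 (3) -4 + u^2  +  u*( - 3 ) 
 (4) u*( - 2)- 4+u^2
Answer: 3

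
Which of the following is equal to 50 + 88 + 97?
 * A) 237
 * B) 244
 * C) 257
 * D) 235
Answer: D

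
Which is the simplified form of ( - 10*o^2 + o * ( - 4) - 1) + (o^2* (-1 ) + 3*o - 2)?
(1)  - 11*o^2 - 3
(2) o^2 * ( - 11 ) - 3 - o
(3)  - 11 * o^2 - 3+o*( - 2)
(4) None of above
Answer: 2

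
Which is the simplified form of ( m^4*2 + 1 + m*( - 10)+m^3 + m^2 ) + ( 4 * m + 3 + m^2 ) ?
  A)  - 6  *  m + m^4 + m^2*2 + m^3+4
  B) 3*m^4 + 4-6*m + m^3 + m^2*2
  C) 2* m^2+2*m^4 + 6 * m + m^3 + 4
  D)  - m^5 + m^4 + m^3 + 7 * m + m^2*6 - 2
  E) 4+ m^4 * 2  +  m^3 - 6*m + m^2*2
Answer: E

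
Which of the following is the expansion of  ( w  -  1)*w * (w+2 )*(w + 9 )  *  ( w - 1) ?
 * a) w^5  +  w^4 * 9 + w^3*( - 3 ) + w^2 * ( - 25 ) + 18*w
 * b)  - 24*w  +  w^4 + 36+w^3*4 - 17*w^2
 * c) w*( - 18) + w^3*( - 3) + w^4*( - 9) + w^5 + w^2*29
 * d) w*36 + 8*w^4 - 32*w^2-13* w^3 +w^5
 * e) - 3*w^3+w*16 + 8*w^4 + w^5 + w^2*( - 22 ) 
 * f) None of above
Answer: a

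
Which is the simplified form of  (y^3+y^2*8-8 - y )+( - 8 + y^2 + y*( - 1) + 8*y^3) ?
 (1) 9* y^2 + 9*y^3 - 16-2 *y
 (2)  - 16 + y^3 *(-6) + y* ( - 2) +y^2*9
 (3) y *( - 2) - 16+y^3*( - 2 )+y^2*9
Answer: 1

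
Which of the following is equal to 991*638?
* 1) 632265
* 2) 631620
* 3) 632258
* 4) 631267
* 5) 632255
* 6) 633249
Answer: 3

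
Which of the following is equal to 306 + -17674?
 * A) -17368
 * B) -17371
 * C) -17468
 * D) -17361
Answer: A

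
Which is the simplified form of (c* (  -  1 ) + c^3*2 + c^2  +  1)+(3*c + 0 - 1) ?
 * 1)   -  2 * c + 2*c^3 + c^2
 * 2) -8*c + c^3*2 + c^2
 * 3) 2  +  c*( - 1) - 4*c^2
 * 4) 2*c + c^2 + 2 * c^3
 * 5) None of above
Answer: 4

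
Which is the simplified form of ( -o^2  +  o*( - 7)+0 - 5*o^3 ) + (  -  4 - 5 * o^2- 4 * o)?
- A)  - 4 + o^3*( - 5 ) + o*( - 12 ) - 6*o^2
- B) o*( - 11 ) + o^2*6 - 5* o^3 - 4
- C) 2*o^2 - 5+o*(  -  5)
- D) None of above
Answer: D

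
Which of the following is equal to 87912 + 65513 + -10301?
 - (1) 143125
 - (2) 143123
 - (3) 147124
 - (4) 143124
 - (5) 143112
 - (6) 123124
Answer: 4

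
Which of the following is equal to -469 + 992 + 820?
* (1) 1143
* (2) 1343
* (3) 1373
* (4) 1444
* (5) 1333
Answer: 2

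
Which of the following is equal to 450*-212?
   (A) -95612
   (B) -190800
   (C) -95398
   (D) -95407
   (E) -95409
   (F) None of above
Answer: F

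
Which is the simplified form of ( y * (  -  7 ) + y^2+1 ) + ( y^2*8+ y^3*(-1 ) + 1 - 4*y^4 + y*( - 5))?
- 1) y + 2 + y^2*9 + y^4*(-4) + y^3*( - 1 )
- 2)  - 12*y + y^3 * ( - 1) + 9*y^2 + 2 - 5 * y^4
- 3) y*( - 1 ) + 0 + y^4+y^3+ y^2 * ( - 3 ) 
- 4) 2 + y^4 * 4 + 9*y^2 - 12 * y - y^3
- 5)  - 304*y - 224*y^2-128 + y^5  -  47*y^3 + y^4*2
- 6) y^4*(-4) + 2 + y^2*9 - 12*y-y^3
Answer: 6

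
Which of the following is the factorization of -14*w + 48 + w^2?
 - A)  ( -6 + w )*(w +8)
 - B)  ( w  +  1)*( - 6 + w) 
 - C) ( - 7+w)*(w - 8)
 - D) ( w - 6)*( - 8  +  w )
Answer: D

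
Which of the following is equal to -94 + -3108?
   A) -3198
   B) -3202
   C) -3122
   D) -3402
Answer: B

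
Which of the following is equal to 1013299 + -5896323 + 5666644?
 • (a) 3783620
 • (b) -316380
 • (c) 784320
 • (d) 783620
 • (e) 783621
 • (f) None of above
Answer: d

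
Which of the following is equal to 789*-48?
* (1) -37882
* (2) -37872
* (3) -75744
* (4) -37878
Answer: 2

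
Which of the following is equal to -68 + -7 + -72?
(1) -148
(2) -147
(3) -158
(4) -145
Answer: 2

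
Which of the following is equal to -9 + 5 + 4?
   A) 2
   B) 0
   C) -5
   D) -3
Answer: B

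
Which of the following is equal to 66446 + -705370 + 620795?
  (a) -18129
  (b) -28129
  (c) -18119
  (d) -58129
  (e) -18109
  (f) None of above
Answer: a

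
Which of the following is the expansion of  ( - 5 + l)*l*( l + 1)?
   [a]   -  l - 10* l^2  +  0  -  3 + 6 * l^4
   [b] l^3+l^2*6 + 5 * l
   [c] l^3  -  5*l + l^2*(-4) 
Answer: c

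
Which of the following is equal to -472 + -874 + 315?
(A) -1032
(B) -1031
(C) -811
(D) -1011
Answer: B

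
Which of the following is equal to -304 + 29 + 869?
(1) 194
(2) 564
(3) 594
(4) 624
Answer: 3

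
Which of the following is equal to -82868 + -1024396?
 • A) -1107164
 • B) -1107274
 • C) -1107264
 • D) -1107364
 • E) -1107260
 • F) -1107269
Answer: C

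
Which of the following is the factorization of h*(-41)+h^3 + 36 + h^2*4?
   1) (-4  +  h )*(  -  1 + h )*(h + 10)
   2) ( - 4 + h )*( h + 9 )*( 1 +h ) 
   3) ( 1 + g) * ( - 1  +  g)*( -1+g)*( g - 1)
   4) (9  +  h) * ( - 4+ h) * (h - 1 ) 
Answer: 4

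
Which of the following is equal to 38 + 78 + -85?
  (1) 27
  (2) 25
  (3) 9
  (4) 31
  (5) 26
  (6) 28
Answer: 4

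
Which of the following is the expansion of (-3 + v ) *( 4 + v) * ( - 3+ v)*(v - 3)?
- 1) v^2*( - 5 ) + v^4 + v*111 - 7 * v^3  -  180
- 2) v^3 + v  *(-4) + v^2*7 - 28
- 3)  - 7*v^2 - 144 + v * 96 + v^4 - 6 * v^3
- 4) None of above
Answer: 4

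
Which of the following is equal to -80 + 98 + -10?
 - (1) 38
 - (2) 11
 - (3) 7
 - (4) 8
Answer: 4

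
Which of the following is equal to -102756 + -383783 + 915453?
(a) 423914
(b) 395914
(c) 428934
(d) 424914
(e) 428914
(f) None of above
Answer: e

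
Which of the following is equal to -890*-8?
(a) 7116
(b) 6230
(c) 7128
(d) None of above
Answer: d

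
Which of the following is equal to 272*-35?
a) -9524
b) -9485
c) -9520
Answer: c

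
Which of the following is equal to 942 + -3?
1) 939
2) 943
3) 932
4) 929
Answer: 1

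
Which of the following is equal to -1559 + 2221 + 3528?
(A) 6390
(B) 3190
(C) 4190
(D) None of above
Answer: C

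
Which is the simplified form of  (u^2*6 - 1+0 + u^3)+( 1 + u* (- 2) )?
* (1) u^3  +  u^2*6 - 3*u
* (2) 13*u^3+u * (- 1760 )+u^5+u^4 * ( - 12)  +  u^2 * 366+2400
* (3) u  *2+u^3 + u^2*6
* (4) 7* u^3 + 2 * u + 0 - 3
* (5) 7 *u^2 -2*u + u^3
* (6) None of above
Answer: 6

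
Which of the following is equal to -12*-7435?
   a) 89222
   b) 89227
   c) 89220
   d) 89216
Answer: c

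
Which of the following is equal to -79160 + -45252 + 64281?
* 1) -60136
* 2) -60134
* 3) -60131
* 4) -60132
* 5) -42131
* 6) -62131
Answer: 3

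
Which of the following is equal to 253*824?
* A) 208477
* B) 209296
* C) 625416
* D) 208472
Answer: D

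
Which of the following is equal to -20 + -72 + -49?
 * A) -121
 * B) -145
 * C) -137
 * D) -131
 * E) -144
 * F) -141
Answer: F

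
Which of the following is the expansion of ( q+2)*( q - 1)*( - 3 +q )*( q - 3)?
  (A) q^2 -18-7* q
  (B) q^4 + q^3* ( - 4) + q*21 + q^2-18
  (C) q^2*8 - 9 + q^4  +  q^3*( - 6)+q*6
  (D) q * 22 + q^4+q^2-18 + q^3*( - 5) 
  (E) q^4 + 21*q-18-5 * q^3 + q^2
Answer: E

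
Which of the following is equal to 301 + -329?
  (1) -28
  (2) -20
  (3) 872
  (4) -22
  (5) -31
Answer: 1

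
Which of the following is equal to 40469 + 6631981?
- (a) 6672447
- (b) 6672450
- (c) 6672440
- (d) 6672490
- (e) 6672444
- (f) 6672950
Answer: b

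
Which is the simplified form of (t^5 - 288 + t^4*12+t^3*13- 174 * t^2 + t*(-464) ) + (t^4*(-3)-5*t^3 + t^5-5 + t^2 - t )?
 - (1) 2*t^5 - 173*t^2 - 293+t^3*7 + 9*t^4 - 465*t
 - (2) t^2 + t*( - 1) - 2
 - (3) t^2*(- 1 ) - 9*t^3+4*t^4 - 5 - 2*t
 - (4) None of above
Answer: 4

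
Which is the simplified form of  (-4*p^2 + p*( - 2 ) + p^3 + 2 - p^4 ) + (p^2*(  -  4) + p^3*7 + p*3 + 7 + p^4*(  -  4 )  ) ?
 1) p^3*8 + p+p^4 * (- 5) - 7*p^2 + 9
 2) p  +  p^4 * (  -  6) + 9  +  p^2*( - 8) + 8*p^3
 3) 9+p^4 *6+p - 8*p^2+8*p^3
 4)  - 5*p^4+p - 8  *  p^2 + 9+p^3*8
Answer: 4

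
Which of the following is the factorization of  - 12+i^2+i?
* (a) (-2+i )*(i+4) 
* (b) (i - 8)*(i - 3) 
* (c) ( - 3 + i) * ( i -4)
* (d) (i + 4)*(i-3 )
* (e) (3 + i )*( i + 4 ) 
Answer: d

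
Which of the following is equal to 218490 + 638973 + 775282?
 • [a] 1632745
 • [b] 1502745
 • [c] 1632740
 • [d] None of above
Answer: a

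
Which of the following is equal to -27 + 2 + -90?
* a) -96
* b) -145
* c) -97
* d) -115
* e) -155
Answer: d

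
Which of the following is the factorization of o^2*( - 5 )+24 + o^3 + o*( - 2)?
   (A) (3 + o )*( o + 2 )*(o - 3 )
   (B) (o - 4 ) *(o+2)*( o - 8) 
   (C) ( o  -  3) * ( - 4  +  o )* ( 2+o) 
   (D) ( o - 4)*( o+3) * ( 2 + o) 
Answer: C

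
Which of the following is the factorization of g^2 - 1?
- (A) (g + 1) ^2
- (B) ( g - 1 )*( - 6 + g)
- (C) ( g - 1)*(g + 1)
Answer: C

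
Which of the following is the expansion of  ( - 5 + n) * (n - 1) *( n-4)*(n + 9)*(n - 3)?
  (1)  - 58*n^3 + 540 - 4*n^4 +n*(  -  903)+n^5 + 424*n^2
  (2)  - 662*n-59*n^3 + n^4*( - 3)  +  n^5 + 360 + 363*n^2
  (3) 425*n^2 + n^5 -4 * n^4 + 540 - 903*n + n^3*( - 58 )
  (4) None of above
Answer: 1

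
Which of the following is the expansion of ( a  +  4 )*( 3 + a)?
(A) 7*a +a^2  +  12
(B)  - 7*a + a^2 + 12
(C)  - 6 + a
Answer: A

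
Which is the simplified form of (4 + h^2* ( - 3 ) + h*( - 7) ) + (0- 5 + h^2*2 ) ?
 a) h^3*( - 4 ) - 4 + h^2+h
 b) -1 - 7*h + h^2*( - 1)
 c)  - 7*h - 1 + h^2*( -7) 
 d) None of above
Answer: b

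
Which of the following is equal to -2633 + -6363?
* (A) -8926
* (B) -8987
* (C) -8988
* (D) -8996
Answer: D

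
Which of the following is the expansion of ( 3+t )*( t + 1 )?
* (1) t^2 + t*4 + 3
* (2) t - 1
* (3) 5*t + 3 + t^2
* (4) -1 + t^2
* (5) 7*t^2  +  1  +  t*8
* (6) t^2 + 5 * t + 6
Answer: 1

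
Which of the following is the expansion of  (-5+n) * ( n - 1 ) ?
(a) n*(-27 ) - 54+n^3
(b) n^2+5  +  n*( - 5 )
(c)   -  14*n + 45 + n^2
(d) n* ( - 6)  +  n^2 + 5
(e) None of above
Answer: d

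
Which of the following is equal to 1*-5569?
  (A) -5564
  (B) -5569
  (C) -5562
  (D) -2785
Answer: B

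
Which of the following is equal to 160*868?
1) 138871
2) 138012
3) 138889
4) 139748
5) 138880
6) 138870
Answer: 5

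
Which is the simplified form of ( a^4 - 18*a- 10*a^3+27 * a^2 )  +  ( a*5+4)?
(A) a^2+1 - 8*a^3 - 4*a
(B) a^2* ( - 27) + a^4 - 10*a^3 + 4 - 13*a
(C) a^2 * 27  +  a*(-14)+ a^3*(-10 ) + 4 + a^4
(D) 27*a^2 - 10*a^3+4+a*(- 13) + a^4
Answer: D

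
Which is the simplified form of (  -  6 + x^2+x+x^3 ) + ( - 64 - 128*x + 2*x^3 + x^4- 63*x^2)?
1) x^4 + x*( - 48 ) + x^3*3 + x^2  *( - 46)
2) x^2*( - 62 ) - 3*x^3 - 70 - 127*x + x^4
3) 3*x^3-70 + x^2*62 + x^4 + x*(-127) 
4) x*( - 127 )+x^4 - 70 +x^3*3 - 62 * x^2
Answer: 4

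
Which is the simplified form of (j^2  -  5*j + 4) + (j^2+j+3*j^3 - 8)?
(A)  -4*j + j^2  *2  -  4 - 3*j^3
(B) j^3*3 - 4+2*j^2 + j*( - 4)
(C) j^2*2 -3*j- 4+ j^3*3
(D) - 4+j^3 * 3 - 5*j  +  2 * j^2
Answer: B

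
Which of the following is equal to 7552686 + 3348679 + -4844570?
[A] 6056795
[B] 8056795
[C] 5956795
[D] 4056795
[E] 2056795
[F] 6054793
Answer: A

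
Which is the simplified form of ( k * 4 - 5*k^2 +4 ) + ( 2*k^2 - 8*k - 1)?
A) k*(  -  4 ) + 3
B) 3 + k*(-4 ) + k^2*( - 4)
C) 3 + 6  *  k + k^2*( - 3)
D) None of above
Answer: D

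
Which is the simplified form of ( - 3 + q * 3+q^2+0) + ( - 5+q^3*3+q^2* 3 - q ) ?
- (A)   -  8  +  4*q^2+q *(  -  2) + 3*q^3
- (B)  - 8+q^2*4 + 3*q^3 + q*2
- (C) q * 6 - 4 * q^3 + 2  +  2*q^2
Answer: B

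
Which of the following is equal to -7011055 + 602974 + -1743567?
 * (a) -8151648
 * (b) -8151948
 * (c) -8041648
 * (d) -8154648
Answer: a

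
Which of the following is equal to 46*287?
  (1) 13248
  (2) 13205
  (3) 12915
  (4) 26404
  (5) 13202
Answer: 5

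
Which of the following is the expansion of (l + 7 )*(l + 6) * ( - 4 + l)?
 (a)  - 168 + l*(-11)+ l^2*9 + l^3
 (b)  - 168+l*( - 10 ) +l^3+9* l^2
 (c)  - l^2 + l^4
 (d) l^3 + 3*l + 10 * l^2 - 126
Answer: b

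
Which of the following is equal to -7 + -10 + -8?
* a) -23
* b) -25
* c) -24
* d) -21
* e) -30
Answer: b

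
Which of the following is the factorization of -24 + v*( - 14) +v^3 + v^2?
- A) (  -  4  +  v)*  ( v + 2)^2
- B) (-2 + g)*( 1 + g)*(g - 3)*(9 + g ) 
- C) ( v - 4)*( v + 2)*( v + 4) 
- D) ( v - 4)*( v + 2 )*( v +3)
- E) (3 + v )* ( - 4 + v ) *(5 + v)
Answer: D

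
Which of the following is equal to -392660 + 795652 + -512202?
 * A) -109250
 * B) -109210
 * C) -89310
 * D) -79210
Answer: B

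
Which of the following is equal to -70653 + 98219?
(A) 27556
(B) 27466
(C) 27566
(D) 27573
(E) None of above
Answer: C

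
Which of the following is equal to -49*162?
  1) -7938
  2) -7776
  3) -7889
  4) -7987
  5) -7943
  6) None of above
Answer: 1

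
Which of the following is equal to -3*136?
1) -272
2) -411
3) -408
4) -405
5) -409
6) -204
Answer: 3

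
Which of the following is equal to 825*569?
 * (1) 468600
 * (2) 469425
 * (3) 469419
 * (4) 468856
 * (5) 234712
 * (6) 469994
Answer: 2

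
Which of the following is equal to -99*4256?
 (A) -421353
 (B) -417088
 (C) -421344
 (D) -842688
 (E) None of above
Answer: C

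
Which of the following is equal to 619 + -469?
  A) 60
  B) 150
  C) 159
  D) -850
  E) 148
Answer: B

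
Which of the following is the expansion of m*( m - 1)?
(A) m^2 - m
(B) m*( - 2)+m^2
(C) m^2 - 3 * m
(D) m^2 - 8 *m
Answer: A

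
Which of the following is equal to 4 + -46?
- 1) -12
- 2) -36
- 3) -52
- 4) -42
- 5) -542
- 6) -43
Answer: 4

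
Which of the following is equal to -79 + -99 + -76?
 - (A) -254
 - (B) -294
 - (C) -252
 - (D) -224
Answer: A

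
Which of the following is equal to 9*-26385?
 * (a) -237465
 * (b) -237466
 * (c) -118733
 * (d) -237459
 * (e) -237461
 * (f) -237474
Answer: a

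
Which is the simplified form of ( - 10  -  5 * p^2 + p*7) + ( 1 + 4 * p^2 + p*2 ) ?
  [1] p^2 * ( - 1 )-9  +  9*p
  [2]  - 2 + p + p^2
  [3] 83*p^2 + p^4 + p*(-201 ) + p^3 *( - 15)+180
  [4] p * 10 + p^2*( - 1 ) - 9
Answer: 1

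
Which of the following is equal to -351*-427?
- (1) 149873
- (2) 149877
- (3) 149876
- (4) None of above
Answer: 2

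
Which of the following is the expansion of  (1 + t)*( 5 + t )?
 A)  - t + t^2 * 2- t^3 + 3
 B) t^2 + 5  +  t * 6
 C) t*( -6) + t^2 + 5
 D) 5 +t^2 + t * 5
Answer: B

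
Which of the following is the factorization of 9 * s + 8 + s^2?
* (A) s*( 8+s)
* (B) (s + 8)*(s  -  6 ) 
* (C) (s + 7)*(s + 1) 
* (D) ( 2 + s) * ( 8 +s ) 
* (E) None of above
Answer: E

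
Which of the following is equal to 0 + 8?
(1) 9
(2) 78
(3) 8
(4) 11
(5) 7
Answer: 3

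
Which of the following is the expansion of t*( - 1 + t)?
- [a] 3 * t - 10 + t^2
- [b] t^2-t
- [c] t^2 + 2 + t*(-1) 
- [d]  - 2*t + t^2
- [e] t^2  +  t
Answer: b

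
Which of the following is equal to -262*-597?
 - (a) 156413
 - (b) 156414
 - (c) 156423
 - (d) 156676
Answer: b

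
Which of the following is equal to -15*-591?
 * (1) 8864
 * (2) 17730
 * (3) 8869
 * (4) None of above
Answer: 4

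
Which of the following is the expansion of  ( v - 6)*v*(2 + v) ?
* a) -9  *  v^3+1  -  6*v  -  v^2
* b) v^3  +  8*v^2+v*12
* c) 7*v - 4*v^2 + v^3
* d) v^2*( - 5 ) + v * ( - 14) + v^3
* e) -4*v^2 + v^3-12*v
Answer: e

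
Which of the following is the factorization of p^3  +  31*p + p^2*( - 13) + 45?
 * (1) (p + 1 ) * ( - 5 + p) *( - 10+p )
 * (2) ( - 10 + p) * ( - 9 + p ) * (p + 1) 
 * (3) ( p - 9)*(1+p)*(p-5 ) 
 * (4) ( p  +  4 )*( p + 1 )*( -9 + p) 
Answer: 3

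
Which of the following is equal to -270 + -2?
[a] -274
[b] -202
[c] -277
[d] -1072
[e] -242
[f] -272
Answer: f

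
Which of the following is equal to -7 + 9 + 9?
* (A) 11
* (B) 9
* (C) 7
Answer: A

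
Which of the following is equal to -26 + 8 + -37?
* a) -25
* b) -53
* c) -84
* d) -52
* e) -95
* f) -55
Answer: f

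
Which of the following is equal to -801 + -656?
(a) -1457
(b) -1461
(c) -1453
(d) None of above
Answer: a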